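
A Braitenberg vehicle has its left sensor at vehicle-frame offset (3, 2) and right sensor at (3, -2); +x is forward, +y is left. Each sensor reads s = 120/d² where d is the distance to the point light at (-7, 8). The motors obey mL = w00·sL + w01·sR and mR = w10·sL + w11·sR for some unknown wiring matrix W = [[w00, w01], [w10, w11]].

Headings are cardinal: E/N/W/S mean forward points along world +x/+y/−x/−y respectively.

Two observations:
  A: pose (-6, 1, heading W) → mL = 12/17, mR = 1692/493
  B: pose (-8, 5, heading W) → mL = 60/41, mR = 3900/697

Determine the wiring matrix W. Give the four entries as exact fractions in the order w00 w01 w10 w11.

obs A: pose=(-6,1,W) → sL=24/17, sR=120/29, mL=12/17, mR=1692/493
obs B: pose=(-8,5,W) → sL=120/41, sR=120/17, mL=60/41, mR=3900/697
sensor matrix S = [[24/17, 120/29], [120/41, 120/17]]; det S = -737280/343621
solve [mL_A; mL_B] = S·[w00; w01] and [mR_A; mR_B] = S·[w10; w11]:
  w00 = 1/2, w01 = 0, w10 = -1/2, w11 = 1

1/2 0 -1/2 1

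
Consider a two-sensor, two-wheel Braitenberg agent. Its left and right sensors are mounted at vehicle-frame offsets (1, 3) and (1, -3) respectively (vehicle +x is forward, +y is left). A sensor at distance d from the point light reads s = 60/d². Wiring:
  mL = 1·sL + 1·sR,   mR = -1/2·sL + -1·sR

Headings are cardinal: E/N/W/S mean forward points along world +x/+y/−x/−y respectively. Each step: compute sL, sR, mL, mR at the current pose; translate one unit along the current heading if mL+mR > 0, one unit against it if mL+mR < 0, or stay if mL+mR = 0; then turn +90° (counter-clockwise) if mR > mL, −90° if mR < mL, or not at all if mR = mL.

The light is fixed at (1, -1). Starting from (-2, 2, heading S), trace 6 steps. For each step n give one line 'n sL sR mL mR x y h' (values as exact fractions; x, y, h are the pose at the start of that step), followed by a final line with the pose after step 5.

n=0: pose=(-2,2,S); sL=15, sR=3/2; mL=33/2, mR=-9; mL+mR=15/2 → advance +1; mR−mL=-51/2 → turn -1·90°
n=1: pose=(-2,1,W); sL=60/17, sR=60/41; mL=3480/697, mR=-2250/697; mL+mR=30/17 → advance +1; mR−mL=-5730/697 → turn -1·90°
n=2: pose=(-3,1,N); sL=30/29, sR=6; mL=204/29, mR=-189/29; mL+mR=15/29 → advance +1; mR−mL=-393/29 → turn -1·90°
n=3: pose=(-3,2,E); sL=4/3, sR=20/3; mL=8, mR=-22/3; mL+mR=2/3 → advance +1; mR−mL=-46/3 → turn -1·90°
n=4: pose=(-2,2,S); sL=15, sR=3/2; mL=33/2, mR=-9; mL+mR=15/2 → advance +1; mR−mL=-51/2 → turn -1·90°
n=5: pose=(-2,1,W); sL=60/17, sR=60/41; mL=3480/697, mR=-2250/697; mL+mR=30/17 → advance +1; mR−mL=-5730/697 → turn -1·90°

0 15 3/2 33/2 -9 -2 2 S
1 60/17 60/41 3480/697 -2250/697 -2 1 W
2 30/29 6 204/29 -189/29 -3 1 N
3 4/3 20/3 8 -22/3 -3 2 E
4 15 3/2 33/2 -9 -2 2 S
5 60/17 60/41 3480/697 -2250/697 -2 1 W
final -3 1 N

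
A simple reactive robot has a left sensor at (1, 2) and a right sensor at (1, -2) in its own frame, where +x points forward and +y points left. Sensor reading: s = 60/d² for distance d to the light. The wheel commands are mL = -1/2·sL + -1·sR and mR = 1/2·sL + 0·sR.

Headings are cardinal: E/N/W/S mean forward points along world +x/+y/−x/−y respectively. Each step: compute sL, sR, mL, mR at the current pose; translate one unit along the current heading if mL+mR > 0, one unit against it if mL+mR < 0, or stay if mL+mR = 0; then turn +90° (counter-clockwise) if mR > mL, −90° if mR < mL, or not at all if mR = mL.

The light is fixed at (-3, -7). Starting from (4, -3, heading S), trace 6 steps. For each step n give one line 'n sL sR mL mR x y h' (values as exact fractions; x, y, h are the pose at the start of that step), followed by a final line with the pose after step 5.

n=0: pose=(4,-3,S); sL=2/3, sR=30/17; mL=-107/51, mR=1/3; mL+mR=-30/17 → advance -1; mR−mL=124/51 → turn +1·90°
n=1: pose=(4,-2,E); sL=60/113, sR=60/73; mL=-8970/8249, mR=30/113; mL+mR=-60/73 → advance -1; mR−mL=11160/8249 → turn +1·90°
n=2: pose=(3,-2,N); sL=15/13, sR=3/5; mL=-153/130, mR=15/26; mL+mR=-3/5 → advance -1; mR−mL=114/65 → turn +1·90°
n=3: pose=(3,-3,W); sL=60/29, sR=60/61; mL=-3570/1769, mR=30/29; mL+mR=-60/61 → advance -1; mR−mL=5400/1769 → turn +1·90°
n=4: pose=(4,-3,S); sL=2/3, sR=30/17; mL=-107/51, mR=1/3; mL+mR=-30/17 → advance -1; mR−mL=124/51 → turn +1·90°
n=5: pose=(4,-2,E); sL=60/113, sR=60/73; mL=-8970/8249, mR=30/113; mL+mR=-60/73 → advance -1; mR−mL=11160/8249 → turn +1·90°

0 2/3 30/17 -107/51 1/3 4 -3 S
1 60/113 60/73 -8970/8249 30/113 4 -2 E
2 15/13 3/5 -153/130 15/26 3 -2 N
3 60/29 60/61 -3570/1769 30/29 3 -3 W
4 2/3 30/17 -107/51 1/3 4 -3 S
5 60/113 60/73 -8970/8249 30/113 4 -2 E
final 3 -2 N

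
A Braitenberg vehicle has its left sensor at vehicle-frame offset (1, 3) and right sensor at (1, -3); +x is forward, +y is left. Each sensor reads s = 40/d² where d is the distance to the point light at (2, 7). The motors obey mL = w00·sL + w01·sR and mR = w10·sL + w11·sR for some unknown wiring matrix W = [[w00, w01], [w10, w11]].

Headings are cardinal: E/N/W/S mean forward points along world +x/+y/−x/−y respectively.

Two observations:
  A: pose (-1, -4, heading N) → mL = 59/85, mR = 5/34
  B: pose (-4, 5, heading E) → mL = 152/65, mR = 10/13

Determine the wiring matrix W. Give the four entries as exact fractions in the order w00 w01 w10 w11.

obs A: pose=(-1,-4,N) → sL=5/17, sR=2/5, mL=59/85, mR=5/34
obs B: pose=(-4,5,E) → sL=20/13, sR=4/5, mL=152/65, mR=10/13
sensor matrix S = [[5/17, 2/5], [20/13, 4/5]]; det S = -84/221
solve [mL_A; mL_B] = S·[w00; w01] and [mR_A; mR_B] = S·[w10; w11]:
  w00 = 1, w01 = 1, w10 = 1/2, w11 = 0

1 1 1/2 0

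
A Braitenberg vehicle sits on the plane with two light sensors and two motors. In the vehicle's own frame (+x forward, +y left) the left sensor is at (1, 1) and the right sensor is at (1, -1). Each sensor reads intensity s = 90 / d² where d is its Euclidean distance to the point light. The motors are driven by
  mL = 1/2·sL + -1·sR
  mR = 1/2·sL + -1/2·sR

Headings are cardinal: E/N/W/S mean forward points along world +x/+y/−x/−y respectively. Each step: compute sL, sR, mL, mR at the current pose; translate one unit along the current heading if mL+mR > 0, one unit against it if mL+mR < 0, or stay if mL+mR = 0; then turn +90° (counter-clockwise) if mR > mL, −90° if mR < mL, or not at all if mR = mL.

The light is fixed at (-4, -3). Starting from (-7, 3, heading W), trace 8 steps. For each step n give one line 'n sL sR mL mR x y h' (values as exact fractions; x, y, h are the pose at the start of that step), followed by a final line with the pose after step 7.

0 90/41 18/13 -153/533 216/533 -7 3 W
1 45/17 9/5 -81/170 36/85 -8 3 S
2 90/73 2 -101/73 -28/73 -8 4 E
3 9/10 9/8 -27/40 -9/80 -9 4 N
4 90/61 18/17 -333/1037 216/1037 -9 3 W
5 45/17 9/5 -81/170 36/85 -8 3 S
6 90/73 2 -101/73 -28/73 -8 4 E
7 9/10 9/8 -27/40 -9/80 -9 4 N
final -9 3 W

n=0: pose=(-7,3,W); sL=90/41, sR=18/13; mL=-153/533, mR=216/533; mL+mR=63/533 → advance +1; mR−mL=9/13 → turn +1·90°
n=1: pose=(-8,3,S); sL=45/17, sR=9/5; mL=-81/170, mR=36/85; mL+mR=-9/170 → advance -1; mR−mL=9/10 → turn +1·90°
n=2: pose=(-8,4,E); sL=90/73, sR=2; mL=-101/73, mR=-28/73; mL+mR=-129/73 → advance -1; mR−mL=1 → turn +1·90°
n=3: pose=(-9,4,N); sL=9/10, sR=9/8; mL=-27/40, mR=-9/80; mL+mR=-63/80 → advance -1; mR−mL=9/16 → turn +1·90°
n=4: pose=(-9,3,W); sL=90/61, sR=18/17; mL=-333/1037, mR=216/1037; mL+mR=-117/1037 → advance -1; mR−mL=9/17 → turn +1·90°
n=5: pose=(-8,3,S); sL=45/17, sR=9/5; mL=-81/170, mR=36/85; mL+mR=-9/170 → advance -1; mR−mL=9/10 → turn +1·90°
n=6: pose=(-8,4,E); sL=90/73, sR=2; mL=-101/73, mR=-28/73; mL+mR=-129/73 → advance -1; mR−mL=1 → turn +1·90°
n=7: pose=(-9,4,N); sL=9/10, sR=9/8; mL=-27/40, mR=-9/80; mL+mR=-63/80 → advance -1; mR−mL=9/16 → turn +1·90°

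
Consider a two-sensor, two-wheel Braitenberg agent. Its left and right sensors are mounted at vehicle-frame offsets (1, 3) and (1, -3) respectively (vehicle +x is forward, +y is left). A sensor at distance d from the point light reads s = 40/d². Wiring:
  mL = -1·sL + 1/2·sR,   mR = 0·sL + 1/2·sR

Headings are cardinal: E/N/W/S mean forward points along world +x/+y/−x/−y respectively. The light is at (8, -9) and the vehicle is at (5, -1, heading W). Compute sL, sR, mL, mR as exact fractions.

40/41 40/137 -4660/5617 20/137

left sensor world pos  = (4, -4); dL² = 41
right sensor world pos = (4, 2); dR² = 137
sL = 40/41 = 40/41
sR = 40/137 = 40/137
mL = -1·sL + 1/2·sR = -4660/5617
mR = 0·sL + 1/2·sR = 20/137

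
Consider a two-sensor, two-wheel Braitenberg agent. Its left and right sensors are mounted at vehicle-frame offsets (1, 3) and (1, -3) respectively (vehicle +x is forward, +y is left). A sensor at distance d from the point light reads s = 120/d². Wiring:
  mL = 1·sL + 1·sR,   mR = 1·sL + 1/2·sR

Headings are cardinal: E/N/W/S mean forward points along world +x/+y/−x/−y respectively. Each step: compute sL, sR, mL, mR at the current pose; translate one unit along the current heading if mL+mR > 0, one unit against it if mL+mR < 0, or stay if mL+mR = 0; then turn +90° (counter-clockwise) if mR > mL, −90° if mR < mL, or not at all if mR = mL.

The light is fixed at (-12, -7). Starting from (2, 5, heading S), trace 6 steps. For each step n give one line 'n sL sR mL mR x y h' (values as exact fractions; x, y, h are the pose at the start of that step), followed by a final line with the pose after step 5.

n=0: pose=(2,5,S); sL=12/41, sR=60/121; mL=3912/4961, mR=2682/4961; mL+mR=6594/4961 → advance +1; mR−mL=-30/121 → turn -1·90°
n=1: pose=(2,4,W); sL=120/233, sR=24/73; mL=14352/17009, mR=11556/17009; mL+mR=25908/17009 → advance +1; mR−mL=-12/73 → turn -1·90°
n=2: pose=(1,4,N); sL=30/61, sR=3/10; mL=483/610, mR=783/1220; mL+mR=1749/1220 → advance +1; mR−mL=-3/20 → turn -1·90°
n=3: pose=(1,5,E); sL=120/421, sR=120/277; mL=83760/116617, mR=58500/116617; mL+mR=142260/116617 → advance +1; mR−mL=-60/277 → turn -1·90°
n=4: pose=(2,5,S); sL=12/41, sR=60/121; mL=3912/4961, mR=2682/4961; mL+mR=6594/4961 → advance +1; mR−mL=-30/121 → turn -1·90°
n=5: pose=(2,4,W); sL=120/233, sR=24/73; mL=14352/17009, mR=11556/17009; mL+mR=25908/17009 → advance +1; mR−mL=-12/73 → turn -1·90°

0 12/41 60/121 3912/4961 2682/4961 2 5 S
1 120/233 24/73 14352/17009 11556/17009 2 4 W
2 30/61 3/10 483/610 783/1220 1 4 N
3 120/421 120/277 83760/116617 58500/116617 1 5 E
4 12/41 60/121 3912/4961 2682/4961 2 5 S
5 120/233 24/73 14352/17009 11556/17009 2 4 W
final 1 4 N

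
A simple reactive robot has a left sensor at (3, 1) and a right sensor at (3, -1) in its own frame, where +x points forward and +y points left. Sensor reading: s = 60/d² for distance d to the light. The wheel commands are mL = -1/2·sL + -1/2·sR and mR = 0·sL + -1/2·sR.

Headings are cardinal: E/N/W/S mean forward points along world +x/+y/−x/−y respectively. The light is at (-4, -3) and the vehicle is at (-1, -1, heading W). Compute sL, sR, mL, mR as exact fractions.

60 20/3 -100/3 -10/3

left sensor world pos  = (-4, -2); dL² = 1
right sensor world pos = (-4, 0); dR² = 9
sL = 60/1 = 60
sR = 60/9 = 20/3
mL = -1/2·sL + -1/2·sR = -100/3
mR = 0·sL + -1/2·sR = -10/3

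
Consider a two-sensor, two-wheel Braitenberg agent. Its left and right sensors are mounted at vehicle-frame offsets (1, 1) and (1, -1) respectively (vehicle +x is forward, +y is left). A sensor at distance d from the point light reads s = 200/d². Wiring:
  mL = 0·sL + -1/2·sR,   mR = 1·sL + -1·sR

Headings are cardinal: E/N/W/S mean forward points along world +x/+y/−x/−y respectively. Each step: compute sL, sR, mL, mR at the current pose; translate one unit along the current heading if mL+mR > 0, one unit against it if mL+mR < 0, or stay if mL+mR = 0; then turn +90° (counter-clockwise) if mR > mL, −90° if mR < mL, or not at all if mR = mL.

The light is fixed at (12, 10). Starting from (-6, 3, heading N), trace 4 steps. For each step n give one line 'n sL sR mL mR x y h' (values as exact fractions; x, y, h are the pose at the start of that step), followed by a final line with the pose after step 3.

0 200/397 8/13 -4/13 -576/5161 -6 3 N
1 100/221 20/41 -10/41 -320/9061 -6 2 W
2 200/337 40/81 -20/81 2720/27297 -5 2 S
3 50/73 5/8 -5/16 35/584 -5 3 E
final -6 3 N

n=0: pose=(-6,3,N); sL=200/397, sR=8/13; mL=-4/13, mR=-576/5161; mL+mR=-2164/5161 → advance -1; mR−mL=1012/5161 → turn +1·90°
n=1: pose=(-6,2,W); sL=100/221, sR=20/41; mL=-10/41, mR=-320/9061; mL+mR=-2530/9061 → advance -1; mR−mL=1890/9061 → turn +1·90°
n=2: pose=(-5,2,S); sL=200/337, sR=40/81; mL=-20/81, mR=2720/27297; mL+mR=-1340/9099 → advance -1; mR−mL=9460/27297 → turn +1·90°
n=3: pose=(-5,3,E); sL=50/73, sR=5/8; mL=-5/16, mR=35/584; mL+mR=-295/1168 → advance -1; mR−mL=435/1168 → turn +1·90°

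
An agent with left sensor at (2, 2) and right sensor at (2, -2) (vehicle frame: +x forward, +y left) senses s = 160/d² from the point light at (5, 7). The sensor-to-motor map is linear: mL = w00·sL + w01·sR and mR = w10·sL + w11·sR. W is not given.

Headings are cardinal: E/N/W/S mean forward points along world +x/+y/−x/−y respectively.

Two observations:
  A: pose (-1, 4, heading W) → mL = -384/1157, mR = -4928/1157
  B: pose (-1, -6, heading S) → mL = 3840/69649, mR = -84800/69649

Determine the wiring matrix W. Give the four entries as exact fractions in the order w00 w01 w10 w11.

1/2 -1/2 -1 -1

obs A: pose=(-1,4,W) → sL=160/89, sR=32/13, mL=-384/1157, mR=-4928/1157
obs B: pose=(-1,-6,S) → sL=160/241, sR=160/289, mL=3840/69649, mR=-84800/69649
sensor matrix S = [[160/89, 32/13], [160/241, 160/289]]; det S = -51486720/80583893
solve [mL_A; mL_B] = S·[w00; w01] and [mR_A; mR_B] = S·[w10; w11]:
  w00 = 1/2, w01 = -1/2, w10 = -1, w11 = -1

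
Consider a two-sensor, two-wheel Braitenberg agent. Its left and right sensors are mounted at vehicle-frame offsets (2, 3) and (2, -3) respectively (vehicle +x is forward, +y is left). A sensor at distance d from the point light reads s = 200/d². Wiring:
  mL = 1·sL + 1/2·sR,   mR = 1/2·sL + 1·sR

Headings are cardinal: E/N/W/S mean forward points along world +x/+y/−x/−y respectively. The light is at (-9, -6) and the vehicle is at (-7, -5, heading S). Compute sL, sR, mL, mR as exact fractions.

100/13 100 750/13 1350/13

left sensor world pos  = (-4, -7); dL² = 26
right sensor world pos = (-10, -7); dR² = 2
sL = 200/26 = 100/13
sR = 200/2 = 100
mL = 1·sL + 1/2·sR = 750/13
mR = 1/2·sL + 1·sR = 1350/13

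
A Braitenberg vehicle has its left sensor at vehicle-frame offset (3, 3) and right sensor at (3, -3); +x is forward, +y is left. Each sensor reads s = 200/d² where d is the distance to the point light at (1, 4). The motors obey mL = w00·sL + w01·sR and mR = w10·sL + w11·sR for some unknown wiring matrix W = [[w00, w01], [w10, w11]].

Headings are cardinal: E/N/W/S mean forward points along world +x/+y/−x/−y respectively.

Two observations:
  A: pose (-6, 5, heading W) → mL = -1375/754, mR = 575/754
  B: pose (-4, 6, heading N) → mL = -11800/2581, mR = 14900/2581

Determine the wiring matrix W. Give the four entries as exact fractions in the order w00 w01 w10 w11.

-1/2 -1/2 -1/2 1

obs A: pose=(-6,5,W) → sL=25/13, sR=50/29, mL=-1375/754, mR=575/754
obs B: pose=(-4,6,N) → sL=200/89, sR=200/29, mL=-11800/2581, mR=14900/2581
sensor matrix S = [[25/13, 50/29], [200/89, 200/29]]; det S = 315000/33553
solve [mL_A; mL_B] = S·[w00; w01] and [mR_A; mR_B] = S·[w10; w11]:
  w00 = -1/2, w01 = -1/2, w10 = -1/2, w11 = 1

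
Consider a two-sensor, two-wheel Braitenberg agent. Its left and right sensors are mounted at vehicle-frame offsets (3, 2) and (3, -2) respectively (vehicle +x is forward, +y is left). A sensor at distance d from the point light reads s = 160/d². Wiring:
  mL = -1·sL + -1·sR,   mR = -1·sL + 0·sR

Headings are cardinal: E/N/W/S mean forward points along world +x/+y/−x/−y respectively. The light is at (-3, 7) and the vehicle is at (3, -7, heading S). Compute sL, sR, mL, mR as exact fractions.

left sensor world pos  = (5, -10); dL² = 353
right sensor world pos = (1, -10); dR² = 305
sL = 160/353 = 160/353
sR = 160/305 = 32/61
mL = -1·sL + -1·sR = -21056/21533
mR = -1·sL + 0·sR = -160/353

160/353 32/61 -21056/21533 -160/353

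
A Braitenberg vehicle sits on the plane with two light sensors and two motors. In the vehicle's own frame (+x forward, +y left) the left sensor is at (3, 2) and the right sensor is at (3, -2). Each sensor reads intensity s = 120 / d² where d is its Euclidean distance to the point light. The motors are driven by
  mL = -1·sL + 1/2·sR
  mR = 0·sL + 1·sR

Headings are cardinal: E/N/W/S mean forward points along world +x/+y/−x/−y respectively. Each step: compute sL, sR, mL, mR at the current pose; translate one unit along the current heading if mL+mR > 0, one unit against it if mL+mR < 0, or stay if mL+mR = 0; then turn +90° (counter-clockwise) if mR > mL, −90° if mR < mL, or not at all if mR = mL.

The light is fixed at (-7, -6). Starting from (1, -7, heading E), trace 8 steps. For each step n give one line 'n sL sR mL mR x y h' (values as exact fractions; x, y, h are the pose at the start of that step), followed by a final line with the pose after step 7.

n=0: pose=(1,-7,E); sL=60/61, sR=12/13; mL=-414/793, mR=12/13; mL+mR=318/793 → advance +1; mR−mL=1146/793 → turn +1·90°
n=1: pose=(2,-7,N); sL=120/53, sR=24/25; mL=-2364/1325, mR=24/25; mL+mR=-1092/1325 → advance -1; mR−mL=3636/1325 → turn +1·90°
n=2: pose=(2,-8,W); sL=30/13, sR=10/3; mL=-25/39, mR=10/3; mL+mR=35/13 → advance +1; mR−mL=155/39 → turn +1·90°
n=3: pose=(1,-8,S); sL=24/25, sR=120/61; mL=36/1525, mR=120/61; mL+mR=3036/1525 → advance +1; mR−mL=2964/1525 → turn +1·90°
n=4: pose=(1,-9,E); sL=60/61, sR=60/73; mL=-2550/4453, mR=60/73; mL+mR=1110/4453 → advance +1; mR−mL=6210/4453 → turn +1·90°
n=5: pose=(2,-9,N); sL=120/49, sR=120/121; mL=-11580/5929, mR=120/121; mL+mR=-5700/5929 → advance -1; mR−mL=17460/5929 → turn +1·90°
n=6: pose=(2,-10,W); sL=5/3, sR=3; mL=-1/6, mR=3; mL+mR=17/6 → advance +1; mR−mL=19/6 → turn +1·90°
n=7: pose=(1,-10,S); sL=120/149, sR=24/17; mL=-252/2533, mR=24/17; mL+mR=3324/2533 → advance +1; mR−mL=3828/2533 → turn +1·90°

0 60/61 12/13 -414/793 12/13 1 -7 E
1 120/53 24/25 -2364/1325 24/25 2 -7 N
2 30/13 10/3 -25/39 10/3 2 -8 W
3 24/25 120/61 36/1525 120/61 1 -8 S
4 60/61 60/73 -2550/4453 60/73 1 -9 E
5 120/49 120/121 -11580/5929 120/121 2 -9 N
6 5/3 3 -1/6 3 2 -10 W
7 120/149 24/17 -252/2533 24/17 1 -10 S
final 1 -11 E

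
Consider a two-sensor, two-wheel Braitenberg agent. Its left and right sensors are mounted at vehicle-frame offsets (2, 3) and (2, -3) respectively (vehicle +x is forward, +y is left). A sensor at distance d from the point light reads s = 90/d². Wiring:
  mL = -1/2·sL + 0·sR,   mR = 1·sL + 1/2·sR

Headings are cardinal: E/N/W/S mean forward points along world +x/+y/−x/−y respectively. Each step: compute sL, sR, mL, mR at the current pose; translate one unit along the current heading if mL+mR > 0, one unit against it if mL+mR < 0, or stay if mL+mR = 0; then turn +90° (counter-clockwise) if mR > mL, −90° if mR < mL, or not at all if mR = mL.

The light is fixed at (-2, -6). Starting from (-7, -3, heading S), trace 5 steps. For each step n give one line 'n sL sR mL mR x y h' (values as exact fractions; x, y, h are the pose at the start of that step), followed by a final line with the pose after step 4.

n=0: pose=(-7,-3,S); sL=18, sR=18/13; mL=-9, mR=243/13; mL+mR=126/13 → advance +1; mR−mL=360/13 → turn +1·90°
n=1: pose=(-7,-4,E); sL=45/17, sR=9; mL=-45/34, mR=243/34; mL+mR=99/17 → advance +1; mR−mL=144/17 → turn +1·90°
n=2: pose=(-6,-4,N); sL=18/13, sR=90/17; mL=-9/13, mR=891/221; mL+mR=738/221 → advance +1; mR−mL=1044/221 → turn +1·90°
n=3: pose=(-6,-3,W); sL=5/2, sR=5/4; mL=-5/4, mR=25/8; mL+mR=15/8 → advance +1; mR−mL=35/8 → turn +1·90°
n=4: pose=(-7,-3,S); sL=18, sR=18/13; mL=-9, mR=243/13; mL+mR=126/13 → advance +1; mR−mL=360/13 → turn +1·90°

0 18 18/13 -9 243/13 -7 -3 S
1 45/17 9 -45/34 243/34 -7 -4 E
2 18/13 90/17 -9/13 891/221 -6 -4 N
3 5/2 5/4 -5/4 25/8 -6 -3 W
4 18 18/13 -9 243/13 -7 -3 S
final -7 -4 E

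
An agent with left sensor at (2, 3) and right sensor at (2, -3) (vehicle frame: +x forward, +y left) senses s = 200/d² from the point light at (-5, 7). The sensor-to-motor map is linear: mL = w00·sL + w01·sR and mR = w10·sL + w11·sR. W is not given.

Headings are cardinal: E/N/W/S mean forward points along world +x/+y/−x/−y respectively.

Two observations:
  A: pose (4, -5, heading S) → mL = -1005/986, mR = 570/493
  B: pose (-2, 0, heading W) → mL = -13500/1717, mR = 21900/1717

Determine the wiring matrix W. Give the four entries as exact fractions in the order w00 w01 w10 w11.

obs A: pose=(4,-5,S) → sL=10/17, sR=25/29, mL=-1005/986, mR=570/493
obs B: pose=(-2,0,W) → sL=200/101, sR=200/17, mL=-13500/1717, mR=21900/1717
sensor matrix S = [[10/17, 25/29], [200/101, 200/17]]; det S = 4413000/846481
solve [mL_A; mL_B] = S·[w00; w01] and [mR_A; mR_B] = S·[w10; w11]:
  w00 = -1, w01 = -1/2, w10 = 1/2, w11 = 1

-1 -1/2 1/2 1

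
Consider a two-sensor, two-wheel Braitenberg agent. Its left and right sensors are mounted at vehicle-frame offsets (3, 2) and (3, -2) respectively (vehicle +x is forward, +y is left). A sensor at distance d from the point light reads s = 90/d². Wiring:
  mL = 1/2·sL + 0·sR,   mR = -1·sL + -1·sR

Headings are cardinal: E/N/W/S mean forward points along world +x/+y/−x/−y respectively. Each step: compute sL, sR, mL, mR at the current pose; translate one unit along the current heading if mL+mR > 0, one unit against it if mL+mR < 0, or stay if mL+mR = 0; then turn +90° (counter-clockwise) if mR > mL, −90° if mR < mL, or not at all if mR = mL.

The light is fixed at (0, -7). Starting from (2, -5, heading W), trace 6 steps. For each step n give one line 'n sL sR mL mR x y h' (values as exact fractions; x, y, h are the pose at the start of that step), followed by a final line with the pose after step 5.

0 90 90/17 45 -1620/17 2 -5 W
1 45/13 9/5 45/26 -342/65 3 -5 N
2 2 90/37 1 -164/37 3 -6 E
3 9/2 45/2 9/4 -27 2 -6 S
4 90 90/17 45 -1620/17 2 -5 W
5 45/13 9/5 45/26 -342/65 3 -5 N
final 3 -6 E

n=0: pose=(2,-5,W); sL=90, sR=90/17; mL=45, mR=-1620/17; mL+mR=-855/17 → advance -1; mR−mL=-2385/17 → turn -1·90°
n=1: pose=(3,-5,N); sL=45/13, sR=9/5; mL=45/26, mR=-342/65; mL+mR=-459/130 → advance -1; mR−mL=-909/130 → turn -1·90°
n=2: pose=(3,-6,E); sL=2, sR=90/37; mL=1, mR=-164/37; mL+mR=-127/37 → advance -1; mR−mL=-201/37 → turn -1·90°
n=3: pose=(2,-6,S); sL=9/2, sR=45/2; mL=9/4, mR=-27; mL+mR=-99/4 → advance -1; mR−mL=-117/4 → turn -1·90°
n=4: pose=(2,-5,W); sL=90, sR=90/17; mL=45, mR=-1620/17; mL+mR=-855/17 → advance -1; mR−mL=-2385/17 → turn -1·90°
n=5: pose=(3,-5,N); sL=45/13, sR=9/5; mL=45/26, mR=-342/65; mL+mR=-459/130 → advance -1; mR−mL=-909/130 → turn -1·90°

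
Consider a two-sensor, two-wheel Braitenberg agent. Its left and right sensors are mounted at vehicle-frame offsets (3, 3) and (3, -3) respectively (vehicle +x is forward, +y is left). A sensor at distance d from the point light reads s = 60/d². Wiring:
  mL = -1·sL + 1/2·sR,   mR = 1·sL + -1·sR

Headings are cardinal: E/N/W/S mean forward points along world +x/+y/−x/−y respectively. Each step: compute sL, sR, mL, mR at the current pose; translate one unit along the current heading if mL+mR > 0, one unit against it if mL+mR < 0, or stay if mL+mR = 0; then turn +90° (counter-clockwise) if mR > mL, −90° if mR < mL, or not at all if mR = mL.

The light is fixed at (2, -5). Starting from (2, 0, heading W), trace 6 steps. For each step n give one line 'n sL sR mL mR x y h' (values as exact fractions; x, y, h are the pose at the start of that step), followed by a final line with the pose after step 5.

n=0: pose=(2,0,W); sL=60/13, sR=60/73; mL=-3990/949, mR=3600/949; mL+mR=-30/73 → advance -1; mR−mL=7590/949 → turn +1·90°
n=1: pose=(3,0,S); sL=3, sR=15/2; mL=3/4, mR=-9/2; mL+mR=-15/4 → advance -1; mR−mL=-21/4 → turn -1·90°
n=2: pose=(3,1,W); sL=60/13, sR=12/17; mL=-942/221, mR=864/221; mL+mR=-6/17 → advance -1; mR−mL=1806/221 → turn +1·90°
n=3: pose=(4,1,S); sL=30/17, sR=6; mL=21/17, mR=-72/17; mL+mR=-3 → advance -1; mR−mL=-93/17 → turn -1·90°
n=4: pose=(4,2,W); sL=60/17, sR=60/101; mL=-5550/1717, mR=5040/1717; mL+mR=-30/101 → advance -1; mR−mL=10590/1717 → turn +1·90°
n=5: pose=(5,2,S); sL=15/13, sR=15/4; mL=75/104, mR=-135/52; mL+mR=-15/8 → advance -1; mR−mL=-345/104 → turn -1·90°

0 60/13 60/73 -3990/949 3600/949 2 0 W
1 3 15/2 3/4 -9/2 3 0 S
2 60/13 12/17 -942/221 864/221 3 1 W
3 30/17 6 21/17 -72/17 4 1 S
4 60/17 60/101 -5550/1717 5040/1717 4 2 W
5 15/13 15/4 75/104 -135/52 5 2 S
final 5 3 W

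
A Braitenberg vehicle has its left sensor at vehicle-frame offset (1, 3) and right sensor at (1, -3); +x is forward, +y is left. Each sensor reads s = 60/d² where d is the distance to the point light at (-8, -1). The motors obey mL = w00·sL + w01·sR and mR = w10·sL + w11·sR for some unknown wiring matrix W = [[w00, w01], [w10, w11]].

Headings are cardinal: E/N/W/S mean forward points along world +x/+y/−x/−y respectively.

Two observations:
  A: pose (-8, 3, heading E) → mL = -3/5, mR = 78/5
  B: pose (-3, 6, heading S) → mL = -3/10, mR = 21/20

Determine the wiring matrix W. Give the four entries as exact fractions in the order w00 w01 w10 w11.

obs A: pose=(-8,3,E) → sL=6/5, sR=30, mL=-3/5, mR=78/5
obs B: pose=(-3,6,S) → sL=3/5, sR=3/2, mL=-3/10, mR=21/20
sensor matrix S = [[6/5, 30], [3/5, 3/2]]; det S = -81/5
solve [mL_A; mL_B] = S·[w00; w01] and [mR_A; mR_B] = S·[w10; w11]:
  w00 = -1/2, w01 = 0, w10 = 1/2, w11 = 1/2

-1/2 0 1/2 1/2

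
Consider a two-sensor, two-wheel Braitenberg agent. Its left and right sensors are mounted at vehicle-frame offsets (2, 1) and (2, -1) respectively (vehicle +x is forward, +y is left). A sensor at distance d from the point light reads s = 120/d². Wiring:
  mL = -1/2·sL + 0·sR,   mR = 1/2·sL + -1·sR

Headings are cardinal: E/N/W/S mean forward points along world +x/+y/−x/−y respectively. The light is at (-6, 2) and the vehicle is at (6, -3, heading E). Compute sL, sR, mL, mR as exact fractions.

30/53 15/29 -15/53 -360/1537

left sensor world pos  = (8, -2); dL² = 212
right sensor world pos = (8, -4); dR² = 232
sL = 120/212 = 30/53
sR = 120/232 = 15/29
mL = -1/2·sL + 0·sR = -15/53
mR = 1/2·sL + -1·sR = -360/1537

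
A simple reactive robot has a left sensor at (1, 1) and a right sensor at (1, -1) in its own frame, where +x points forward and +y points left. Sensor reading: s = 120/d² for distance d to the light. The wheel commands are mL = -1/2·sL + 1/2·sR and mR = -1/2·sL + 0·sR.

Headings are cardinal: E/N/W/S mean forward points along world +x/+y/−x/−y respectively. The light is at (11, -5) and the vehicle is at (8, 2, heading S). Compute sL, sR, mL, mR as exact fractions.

3 30/13 -9/26 -3/2

left sensor world pos  = (9, 1); dL² = 40
right sensor world pos = (7, 1); dR² = 52
sL = 120/40 = 3
sR = 120/52 = 30/13
mL = -1/2·sL + 1/2·sR = -9/26
mR = -1/2·sL + 0·sR = -3/2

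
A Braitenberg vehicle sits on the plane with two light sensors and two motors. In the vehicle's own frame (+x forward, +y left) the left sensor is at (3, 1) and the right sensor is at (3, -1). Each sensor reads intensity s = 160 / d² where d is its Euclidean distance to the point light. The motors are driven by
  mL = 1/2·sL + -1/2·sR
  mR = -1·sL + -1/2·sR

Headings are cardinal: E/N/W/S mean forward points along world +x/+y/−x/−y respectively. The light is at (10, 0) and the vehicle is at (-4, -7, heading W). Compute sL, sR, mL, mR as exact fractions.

160/353 32/65 -448/22945 -16048/22945

left sensor world pos  = (-7, -8); dL² = 353
right sensor world pos = (-7, -6); dR² = 325
sL = 160/353 = 160/353
sR = 160/325 = 32/65
mL = 1/2·sL + -1/2·sR = -448/22945
mR = -1·sL + -1/2·sR = -16048/22945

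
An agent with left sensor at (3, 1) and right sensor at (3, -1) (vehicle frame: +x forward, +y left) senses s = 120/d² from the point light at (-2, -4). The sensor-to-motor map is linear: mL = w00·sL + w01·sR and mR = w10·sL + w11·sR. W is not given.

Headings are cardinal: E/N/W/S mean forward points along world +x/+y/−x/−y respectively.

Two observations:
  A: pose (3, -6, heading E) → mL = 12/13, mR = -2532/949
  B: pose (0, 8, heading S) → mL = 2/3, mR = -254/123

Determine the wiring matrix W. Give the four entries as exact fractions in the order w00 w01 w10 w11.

1/2 0 -1 -1/2

obs A: pose=(3,-6,E) → sL=24/13, sR=120/73, mL=12/13, mR=-2532/949
obs B: pose=(0,8,S) → sL=4/3, sR=60/41, mL=2/3, mR=-254/123
sensor matrix S = [[24/13, 120/73], [4/3, 60/41]]; det S = 19840/38909
solve [mL_A; mL_B] = S·[w00; w01] and [mR_A; mR_B] = S·[w10; w11]:
  w00 = 1/2, w01 = 0, w10 = -1, w11 = -1/2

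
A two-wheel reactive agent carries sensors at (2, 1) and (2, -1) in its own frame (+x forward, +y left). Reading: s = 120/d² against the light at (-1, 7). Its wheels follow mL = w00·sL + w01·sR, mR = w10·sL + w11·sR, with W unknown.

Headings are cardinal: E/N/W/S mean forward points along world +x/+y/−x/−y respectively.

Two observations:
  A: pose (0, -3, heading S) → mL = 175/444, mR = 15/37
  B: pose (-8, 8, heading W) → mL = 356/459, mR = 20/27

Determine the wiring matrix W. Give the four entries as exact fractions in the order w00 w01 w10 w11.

obs A: pose=(0,-3,S) → sL=30/37, sR=5/6, mL=175/444, mR=15/37
obs B: pose=(-8,8,W) → sL=40/27, sR=24/17, mL=356/459, mR=20/27
sensor matrix S = [[30/37, 5/6], [40/27, 24/17]]; det S = -4580/50949
solve [mL_A; mL_B] = S·[w00; w01] and [mR_A; mR_B] = S·[w10; w11]:
  w00 = 1, w01 = -1/2, w10 = 1/2, w11 = 0

1 -1/2 1/2 0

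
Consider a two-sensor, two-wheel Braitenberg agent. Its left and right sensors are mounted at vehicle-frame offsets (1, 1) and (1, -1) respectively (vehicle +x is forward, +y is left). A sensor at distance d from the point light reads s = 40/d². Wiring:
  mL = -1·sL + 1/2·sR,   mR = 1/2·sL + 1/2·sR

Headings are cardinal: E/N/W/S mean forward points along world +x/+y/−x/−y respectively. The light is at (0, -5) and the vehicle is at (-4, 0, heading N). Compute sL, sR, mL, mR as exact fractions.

left sensor world pos  = (-5, 1); dL² = 61
right sensor world pos = (-3, 1); dR² = 45
sL = 40/61 = 40/61
sR = 40/45 = 8/9
mL = -1·sL + 1/2·sR = -116/549
mR = 1/2·sL + 1/2·sR = 424/549

40/61 8/9 -116/549 424/549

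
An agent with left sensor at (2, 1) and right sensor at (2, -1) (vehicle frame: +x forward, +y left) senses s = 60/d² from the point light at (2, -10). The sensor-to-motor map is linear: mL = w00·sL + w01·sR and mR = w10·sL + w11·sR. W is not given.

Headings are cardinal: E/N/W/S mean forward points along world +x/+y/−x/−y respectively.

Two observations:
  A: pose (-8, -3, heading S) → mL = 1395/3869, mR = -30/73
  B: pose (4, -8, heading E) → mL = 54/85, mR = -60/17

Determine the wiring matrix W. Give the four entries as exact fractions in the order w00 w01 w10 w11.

1 -1/2 0 -1

obs A: pose=(-8,-3,S) → sL=30/53, sR=30/73, mL=1395/3869, mR=-30/73
obs B: pose=(4,-8,E) → sL=12/5, sR=60/17, mL=54/85, mR=-60/17
sensor matrix S = [[30/53, 30/73], [12/5, 60/17]]; det S = 66528/65773
solve [mL_A; mL_B] = S·[w00; w01] and [mR_A; mR_B] = S·[w10; w11]:
  w00 = 1, w01 = -1/2, w10 = 0, w11 = -1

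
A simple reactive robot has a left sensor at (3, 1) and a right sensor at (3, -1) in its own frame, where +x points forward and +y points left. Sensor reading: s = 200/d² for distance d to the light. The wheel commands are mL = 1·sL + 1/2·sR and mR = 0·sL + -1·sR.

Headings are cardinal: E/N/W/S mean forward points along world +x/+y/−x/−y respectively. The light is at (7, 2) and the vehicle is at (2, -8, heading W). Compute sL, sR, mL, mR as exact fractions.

40/37 40/29 1900/1073 -40/29

left sensor world pos  = (-1, -9); dL² = 185
right sensor world pos = (-1, -7); dR² = 145
sL = 200/185 = 40/37
sR = 200/145 = 40/29
mL = 1·sL + 1/2·sR = 1900/1073
mR = 0·sL + -1·sR = -40/29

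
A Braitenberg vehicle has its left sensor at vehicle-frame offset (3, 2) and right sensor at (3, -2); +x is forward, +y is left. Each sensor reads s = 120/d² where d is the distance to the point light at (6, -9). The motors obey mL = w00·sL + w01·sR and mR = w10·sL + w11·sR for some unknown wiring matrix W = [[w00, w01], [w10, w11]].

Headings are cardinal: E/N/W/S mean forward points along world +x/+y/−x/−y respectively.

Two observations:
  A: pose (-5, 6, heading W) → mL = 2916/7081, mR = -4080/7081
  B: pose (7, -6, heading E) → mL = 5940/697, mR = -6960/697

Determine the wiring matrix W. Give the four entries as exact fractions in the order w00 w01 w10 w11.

obs A: pose=(-5,6,W) → sL=24/73, sR=24/97, mL=2916/7081, mR=-4080/7081
obs B: pose=(7,-6,E) → sL=120/41, sR=120/17, mL=5940/697, mR=-6960/697
sensor matrix S = [[24/73, 24/97], [120/41, 120/17]]; det S = 7879680/4935457
solve [mL_A; mL_B] = S·[w00; w01] and [mR_A; mR_B] = S·[w10; w11]:
  w00 = 1/2, w01 = 1, w10 = -1, w11 = -1

1/2 1 -1 -1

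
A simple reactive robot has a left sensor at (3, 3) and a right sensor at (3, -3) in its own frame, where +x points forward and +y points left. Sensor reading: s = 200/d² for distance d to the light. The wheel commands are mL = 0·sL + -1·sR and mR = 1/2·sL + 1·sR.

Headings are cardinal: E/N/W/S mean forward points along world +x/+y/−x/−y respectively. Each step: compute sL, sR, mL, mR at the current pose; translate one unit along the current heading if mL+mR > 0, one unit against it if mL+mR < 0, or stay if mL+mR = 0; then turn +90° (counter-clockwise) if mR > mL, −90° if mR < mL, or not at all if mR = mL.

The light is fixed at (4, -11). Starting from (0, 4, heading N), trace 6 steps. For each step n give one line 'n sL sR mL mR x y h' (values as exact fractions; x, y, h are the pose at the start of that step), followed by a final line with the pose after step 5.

0 200/373 8/13 -8/13 4284/4849 0 4 N
1 100/109 20/41 -20/41 4230/4469 0 5 W
2 200/173 200/233 -200/233 57900/40309 -1 5 S
3 25/41 50/37 -50/37 5025/3034 -1 4 E
4 200/373 8/13 -8/13 4284/4849 0 4 N
5 100/109 20/41 -20/41 4230/4469 0 5 W
final -1 5 S

n=0: pose=(0,4,N); sL=200/373, sR=8/13; mL=-8/13, mR=4284/4849; mL+mR=100/373 → advance +1; mR−mL=7268/4849 → turn +1·90°
n=1: pose=(0,5,W); sL=100/109, sR=20/41; mL=-20/41, mR=4230/4469; mL+mR=50/109 → advance +1; mR−mL=6410/4469 → turn +1·90°
n=2: pose=(-1,5,S); sL=200/173, sR=200/233; mL=-200/233, mR=57900/40309; mL+mR=100/173 → advance +1; mR−mL=92500/40309 → turn +1·90°
n=3: pose=(-1,4,E); sL=25/41, sR=50/37; mL=-50/37, mR=5025/3034; mL+mR=25/82 → advance +1; mR−mL=9125/3034 → turn +1·90°
n=4: pose=(0,4,N); sL=200/373, sR=8/13; mL=-8/13, mR=4284/4849; mL+mR=100/373 → advance +1; mR−mL=7268/4849 → turn +1·90°
n=5: pose=(0,5,W); sL=100/109, sR=20/41; mL=-20/41, mR=4230/4469; mL+mR=50/109 → advance +1; mR−mL=6410/4469 → turn +1·90°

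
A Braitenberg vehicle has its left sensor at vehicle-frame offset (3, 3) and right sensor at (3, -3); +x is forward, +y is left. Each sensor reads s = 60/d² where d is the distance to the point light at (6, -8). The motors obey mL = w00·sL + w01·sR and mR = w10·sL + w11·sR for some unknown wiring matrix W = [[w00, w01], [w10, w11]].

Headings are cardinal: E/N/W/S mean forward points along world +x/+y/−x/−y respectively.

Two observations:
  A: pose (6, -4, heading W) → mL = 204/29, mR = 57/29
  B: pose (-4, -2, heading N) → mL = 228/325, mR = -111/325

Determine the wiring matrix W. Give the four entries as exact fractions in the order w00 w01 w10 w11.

1 1 1/2 -1

obs A: pose=(6,-4,W) → sL=6, sR=30/29, mL=204/29, mR=57/29
obs B: pose=(-4,-2,N) → sL=6/25, sR=6/13, mL=228/325, mR=-111/325
sensor matrix S = [[6, 30/29], [6/25, 6/13]]; det S = 4752/1885
solve [mL_A; mL_B] = S·[w00; w01] and [mR_A; mR_B] = S·[w10; w11]:
  w00 = 1, w01 = 1, w10 = 1/2, w11 = -1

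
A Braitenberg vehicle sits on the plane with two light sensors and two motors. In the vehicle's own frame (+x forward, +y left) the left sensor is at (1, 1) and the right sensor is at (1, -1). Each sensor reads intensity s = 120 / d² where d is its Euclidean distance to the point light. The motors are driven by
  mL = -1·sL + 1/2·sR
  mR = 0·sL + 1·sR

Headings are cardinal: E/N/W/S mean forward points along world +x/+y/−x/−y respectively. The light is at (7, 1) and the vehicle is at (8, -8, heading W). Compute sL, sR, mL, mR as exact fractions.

6/5 15/8 -21/80 15/8

left sensor world pos  = (7, -9); dL² = 100
right sensor world pos = (7, -7); dR² = 64
sL = 120/100 = 6/5
sR = 120/64 = 15/8
mL = -1·sL + 1/2·sR = -21/80
mR = 0·sL + 1·sR = 15/8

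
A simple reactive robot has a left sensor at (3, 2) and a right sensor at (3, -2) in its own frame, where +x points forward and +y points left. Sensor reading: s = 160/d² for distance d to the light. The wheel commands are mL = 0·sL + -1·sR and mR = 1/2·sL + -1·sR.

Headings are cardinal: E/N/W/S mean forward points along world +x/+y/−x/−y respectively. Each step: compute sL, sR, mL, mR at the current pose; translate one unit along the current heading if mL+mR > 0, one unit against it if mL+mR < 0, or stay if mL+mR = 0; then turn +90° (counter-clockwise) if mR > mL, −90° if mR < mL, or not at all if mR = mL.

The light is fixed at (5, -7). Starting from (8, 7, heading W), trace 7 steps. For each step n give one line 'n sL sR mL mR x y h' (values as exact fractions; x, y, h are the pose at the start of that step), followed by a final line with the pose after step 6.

0 10/9 5/8 -5/8 -5/72 8 7 W
1 160/157 32/25 -32/25 -3024/3925 9 7 S
2 80/169 80/109 -80/109 -9160/18421 9 8 E
3 32/65 160/349 -160/349 -4816/22685 8 8 N
4 10/9 5/8 -5/8 -5/72 8 7 W
5 160/157 32/25 -32/25 -3024/3925 9 7 S
6 80/169 80/109 -80/109 -9160/18421 9 8 E
final 8 8 N

n=0: pose=(8,7,W); sL=10/9, sR=5/8; mL=-5/8, mR=-5/72; mL+mR=-25/36 → advance -1; mR−mL=5/9 → turn +1·90°
n=1: pose=(9,7,S); sL=160/157, sR=32/25; mL=-32/25, mR=-3024/3925; mL+mR=-8048/3925 → advance -1; mR−mL=80/157 → turn +1·90°
n=2: pose=(9,8,E); sL=80/169, sR=80/109; mL=-80/109, mR=-9160/18421; mL+mR=-22680/18421 → advance -1; mR−mL=40/169 → turn +1·90°
n=3: pose=(8,8,N); sL=32/65, sR=160/349; mL=-160/349, mR=-4816/22685; mL+mR=-15216/22685 → advance -1; mR−mL=16/65 → turn +1·90°
n=4: pose=(8,7,W); sL=10/9, sR=5/8; mL=-5/8, mR=-5/72; mL+mR=-25/36 → advance -1; mR−mL=5/9 → turn +1·90°
n=5: pose=(9,7,S); sL=160/157, sR=32/25; mL=-32/25, mR=-3024/3925; mL+mR=-8048/3925 → advance -1; mR−mL=80/157 → turn +1·90°
n=6: pose=(9,8,E); sL=80/169, sR=80/109; mL=-80/109, mR=-9160/18421; mL+mR=-22680/18421 → advance -1; mR−mL=40/169 → turn +1·90°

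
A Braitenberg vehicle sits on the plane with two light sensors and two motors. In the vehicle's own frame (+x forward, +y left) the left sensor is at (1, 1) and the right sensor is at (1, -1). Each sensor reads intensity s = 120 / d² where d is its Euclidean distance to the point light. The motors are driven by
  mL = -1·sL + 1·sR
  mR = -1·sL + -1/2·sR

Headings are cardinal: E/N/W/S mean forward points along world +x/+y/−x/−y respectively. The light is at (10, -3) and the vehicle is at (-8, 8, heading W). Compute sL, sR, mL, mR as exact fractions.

120/461 24/101 -1056/46561 -17652/46561

left sensor world pos  = (-9, 7); dL² = 461
right sensor world pos = (-9, 9); dR² = 505
sL = 120/461 = 120/461
sR = 120/505 = 24/101
mL = -1·sL + 1·sR = -1056/46561
mR = -1·sL + -1/2·sR = -17652/46561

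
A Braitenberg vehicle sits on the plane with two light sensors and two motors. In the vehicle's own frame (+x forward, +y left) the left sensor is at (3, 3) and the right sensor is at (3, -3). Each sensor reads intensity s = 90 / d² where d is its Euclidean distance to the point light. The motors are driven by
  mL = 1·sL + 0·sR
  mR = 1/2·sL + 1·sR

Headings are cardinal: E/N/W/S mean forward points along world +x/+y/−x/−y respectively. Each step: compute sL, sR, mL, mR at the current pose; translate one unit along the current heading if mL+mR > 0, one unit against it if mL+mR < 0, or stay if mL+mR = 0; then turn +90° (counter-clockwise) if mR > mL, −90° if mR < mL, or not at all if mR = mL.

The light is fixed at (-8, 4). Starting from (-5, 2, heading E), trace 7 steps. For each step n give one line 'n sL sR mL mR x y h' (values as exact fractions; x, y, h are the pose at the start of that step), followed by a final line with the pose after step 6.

n=0: pose=(-5,2,E); sL=90/37, sR=90/61; mL=90/37, mR=6075/2257; mL+mR=11565/2257 → advance +1; mR−mL=585/2257 → turn +1·90°
n=1: pose=(-4,2,N); sL=45, sR=9/5; mL=45, mR=243/10; mL+mR=693/10 → advance +1; mR−mL=-207/10 → turn -1·90°
n=2: pose=(-4,3,E); sL=90/53, sR=18/13; mL=90/53, mR=1539/689; mL+mR=2709/689 → advance +1; mR−mL=369/689 → turn +1·90°
n=3: pose=(-3,3,N); sL=45/4, sR=45/34; mL=45/4, mR=945/136; mL+mR=2475/136 → advance +1; mR−mL=-585/136 → turn -1·90°
n=4: pose=(-3,4,E); sL=90/73, sR=90/73; mL=90/73, mR=135/73; mL+mR=225/73 → advance +1; mR−mL=45/73 → turn +1·90°
n=5: pose=(-2,4,N); sL=5, sR=1; mL=5, mR=7/2; mL+mR=17/2 → advance +1; mR−mL=-3/2 → turn -1·90°
n=6: pose=(-2,5,E); sL=90/97, sR=18/17; mL=90/97, mR=2511/1649; mL+mR=4041/1649 → advance +1; mR−mL=981/1649 → turn +1·90°

0 90/37 90/61 90/37 6075/2257 -5 2 E
1 45 9/5 45 243/10 -4 2 N
2 90/53 18/13 90/53 1539/689 -4 3 E
3 45/4 45/34 45/4 945/136 -3 3 N
4 90/73 90/73 90/73 135/73 -3 4 E
5 5 1 5 7/2 -2 4 N
6 90/97 18/17 90/97 2511/1649 -2 5 E
final -1 5 N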